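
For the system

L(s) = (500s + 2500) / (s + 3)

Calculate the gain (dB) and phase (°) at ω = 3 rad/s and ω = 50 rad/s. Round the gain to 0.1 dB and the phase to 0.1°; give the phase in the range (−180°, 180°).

Substitute s = j3:
Numerator: 500(j3) + 2500 = 2500 + j1500
Denominator: (j3) + 3 = 3 + j3
|N| = √(2500² + 1500²) ≈ 2915.5, ∠N ≈ 30.96°
|D| = √(3² + 3²) ≈ 4.2426, ∠D ≈ 45.00°
|L| = 2915.5 / 4.2426 ≈ 687.2
Gain = 20 log₁₀(687.2) ≈ 56.74 dB
∠L = 30.96° − 45.00° = -14.04°

Substitute s = j50:
Numerator: 500(j50) + 2500 = 2500 + j25000
Denominator: (j50) + 3 = 3 + j50
|N| = √(2500² + 25000²) ≈ 25125, ∠N ≈ 84.29°
|D| = √(3² + 50²) ≈ 50.09, ∠D ≈ 86.57°
|L| = 25125 / 50.09 ≈ 501.6
Gain = 20 log₁₀(501.6) ≈ 54.01 dB
∠L = 84.29° − 86.57° = -2.28°

ω = 3: 56.7 dB, -14.0°; ω = 50: 54.0 dB, -2.3°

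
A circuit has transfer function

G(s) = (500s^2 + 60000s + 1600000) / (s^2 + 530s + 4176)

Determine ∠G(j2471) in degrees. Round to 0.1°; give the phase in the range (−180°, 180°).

Substitute s = j2471:
Numerator: 500(j2471)^2 + 60000(j2471) + 1600000 = -3051320500 + j148260000
Denominator: (j2471)^2 + 530(j2471) + 4176 = -6101665 + j1309630
|N| = √(3051320500² + 148260000²) ≈ 3.0549e+09, ∠N ≈ 177.22°
|D| = √(6101665² + 1309630²) ≈ 6.2406e+06, ∠D ≈ 167.89°
∠G = 177.22° − 167.89° = 9.33°

9.3°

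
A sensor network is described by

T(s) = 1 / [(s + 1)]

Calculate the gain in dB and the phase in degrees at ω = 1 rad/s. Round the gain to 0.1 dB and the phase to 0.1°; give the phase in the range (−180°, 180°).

At ω = 1 rad/s:
pole (1 + j1·1) = 1 + j1 → |·| ≈ 1.4142, ∠ ≈ 45.00°
|T| = 1 · 1 / (1.4142) ≈ 0.70711
Gain = 20 log₁₀(0.70711) ≈ -3.01 dB
∠T = (0°) − (45.00°) = -45.00°

-3.0 dB, -45.0°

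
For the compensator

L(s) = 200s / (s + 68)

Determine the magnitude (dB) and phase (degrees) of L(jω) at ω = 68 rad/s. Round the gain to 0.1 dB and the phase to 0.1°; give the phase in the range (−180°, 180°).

43.0 dB, 45.0°

At s = jω = j68:
zero at origin: s = j68 → |·| = 68, ∠ = 90.00°
pole (s+68): 68 + j68 → |·| = √(68²+68²) = √9248 ≈ 96.167, ∠ = arctan(68/68) ≈ 45.00°
|L| = 200 · 68 / 96.167 ≈ 141.42
Gain = 20 log₁₀(141.42) ≈ 43.01 dB
∠L = 90.00° − 45.00° = 45.00°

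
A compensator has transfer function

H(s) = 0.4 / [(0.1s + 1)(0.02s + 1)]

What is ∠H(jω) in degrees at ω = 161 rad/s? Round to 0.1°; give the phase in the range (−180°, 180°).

At ω = 161 rad/s:
pole (1 + j161·0.1) = 1 + j16.1 → |·| ≈ 16.131, ∠ ≈ 86.45°
pole (1 + j161·0.02) = 1 + j3.22 → |·| ≈ 3.3717, ∠ ≈ 72.75°
∠H = (0°) − (86.45° + 72.75°) = -159.20°

-159.2°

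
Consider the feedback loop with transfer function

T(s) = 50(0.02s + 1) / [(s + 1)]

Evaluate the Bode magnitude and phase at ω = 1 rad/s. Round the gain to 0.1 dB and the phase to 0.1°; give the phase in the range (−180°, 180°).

At ω = 1 rad/s:
zero (1 + j1·0.02) = 1 + j0.02 → |·| ≈ 1.0002, ∠ ≈ 1.15°
pole (1 + j1·1) = 1 + j1 → |·| ≈ 1.4142, ∠ ≈ 45.00°
|T| = 50 · 1.0002 / (1.4142) ≈ 35.363
Gain = 20 log₁₀(35.363) ≈ 30.97 dB
∠T = (1.15°) − (45.00°) = -43.85°

31.0 dB, -43.9°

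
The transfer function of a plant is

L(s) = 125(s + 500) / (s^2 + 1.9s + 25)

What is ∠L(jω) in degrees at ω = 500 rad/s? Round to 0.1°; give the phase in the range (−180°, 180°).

-134.8°

At s = jω = j500:
zero (s+500): 500 + j500 → |·| = √(500²+500²) = √500000 ≈ 707.11, ∠ = arctan(500/500) ≈ 45.00°
quadratic: (j500)² + 1.9·j500 + 25 = -249975 + j950 → |·| ≈ 2.4998e+05, ∠ ≈ 179.78°
∠L = 45.00° − 179.78° = -134.78°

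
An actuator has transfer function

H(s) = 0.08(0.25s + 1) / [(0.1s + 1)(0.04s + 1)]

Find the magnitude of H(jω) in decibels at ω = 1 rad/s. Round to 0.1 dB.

-21.7 dB

At ω = 1 rad/s:
zero (1 + j1·0.25) = 1 + j0.25 → |·| ≈ 1.0308, ∠ ≈ 14.04°
pole (1 + j1·0.1) = 1 + j0.1 → |·| ≈ 1.005, ∠ ≈ 5.71°
pole (1 + j1·0.04) = 1 + j0.04 → |·| ≈ 1.0008, ∠ ≈ 2.29°
|H| = 0.08 · 1.0308 / (1.005 · 1.0008) ≈ 0.081988
Gain = 20 log₁₀(0.081988) ≈ -21.72 dB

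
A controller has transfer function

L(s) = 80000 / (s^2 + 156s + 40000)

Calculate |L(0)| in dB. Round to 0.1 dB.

6.0 dB

L(0) = 80000 / 40000 = 2
20 log₁₀(2) ≈ 6.02 dB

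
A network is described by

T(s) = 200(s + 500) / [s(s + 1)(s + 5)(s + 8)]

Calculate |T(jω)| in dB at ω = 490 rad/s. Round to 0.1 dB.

-112.3 dB

At s = jω = j490:
zero (s+500): 500 + j490 → |·| = √(500²+490²) = √490100 ≈ 700.07, ∠ = arctan(490/500) ≈ 44.42°
pole (s+1): 1 + j490 → |·| = √(1²+490²) = √240101 ≈ 490, ∠ = arctan(490/1) ≈ 89.88°
pole (s+5): 5 + j490 → |·| = √(5²+490²) = √240125 ≈ 490.03, ∠ = arctan(490/5) ≈ 89.42°
pole (s+8): 8 + j490 → |·| = √(8²+490²) = √240164 ≈ 490.07, ∠ = arctan(490/8) ≈ 89.06°
pole at origin: |s| = 490, ∠ = 90.00° (in denominator)
|T| = 200 · 700.07 / 5.766e+10 ≈ 2.4283e-06
Gain = 20 log₁₀(2.4283e-06) ≈ -112.29 dB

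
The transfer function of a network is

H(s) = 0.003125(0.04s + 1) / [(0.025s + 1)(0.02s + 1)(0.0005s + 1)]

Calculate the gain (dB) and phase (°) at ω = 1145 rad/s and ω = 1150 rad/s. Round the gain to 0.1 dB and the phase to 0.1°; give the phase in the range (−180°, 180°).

ω = 1145: -74.5 dB, -116.5°; ω = 1150: -74.5 dB, -116.7°

At ω = 1145 rad/s:
zero (1 + j1145·0.04) = 1 + j45.8 → |·| ≈ 45.811, ∠ ≈ 88.75°
pole (1 + j1145·0.025) = 1 + j28.625 → |·| ≈ 28.642, ∠ ≈ 88.00°
pole (1 + j1145·0.02) = 1 + j22.9 → |·| ≈ 22.922, ∠ ≈ 87.50°
pole (1 + j1145·0.0005) = 1 + j0.5725 → |·| ≈ 1.1523, ∠ ≈ 29.79°
|H| = 0.003125 · 45.811 / (28.642 · 22.922 · 1.1523) ≈ 0.00018923
Gain = 20 log₁₀(0.00018923) ≈ -74.46 dB
∠H = (88.75°) − (88.00° + 87.50° + 29.79°) = -116.54°

At ω = 1150 rad/s:
zero (1 + j1150·0.04) = 1 + j46 → |·| ≈ 46.011, ∠ ≈ 88.75°
pole (1 + j1150·0.025) = 1 + j28.75 → |·| ≈ 28.767, ∠ ≈ 88.01°
pole (1 + j1150·0.02) = 1 + j23 → |·| ≈ 23.022, ∠ ≈ 87.51°
pole (1 + j1150·0.0005) = 1 + j0.575 → |·| ≈ 1.1535, ∠ ≈ 29.90°
|H| = 0.003125 · 46.011 / (28.767 · 23.022 · 1.1535) ≈ 0.00018822
Gain = 20 log₁₀(0.00018822) ≈ -74.51 dB
∠H = (88.75°) − (88.01° + 87.51° + 29.90°) = -116.67°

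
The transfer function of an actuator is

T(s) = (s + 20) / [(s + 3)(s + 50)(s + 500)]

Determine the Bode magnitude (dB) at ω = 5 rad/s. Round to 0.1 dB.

-77.0 dB

At s = jω = j5:
zero (s+20): 20 + j5 → |·| = √(20²+5²) = √425 ≈ 20.616, ∠ = arctan(5/20) ≈ 14.04°
pole (s+3): 3 + j5 → |·| = √(3²+5²) = √34 ≈ 5.831, ∠ = arctan(5/3) ≈ 59.04°
pole (s+50): 50 + j5 → |·| = √(50²+5²) = √2525 ≈ 50.249, ∠ = arctan(5/50) ≈ 5.71°
pole (s+500): 500 + j5 → |·| = √(500²+5²) = √250025 ≈ 500.02, ∠ = arctan(5/500) ≈ 0.57°
|T| = 1 · 20.616 / 1.4651e+05 ≈ 0.00014071
Gain = 20 log₁₀(0.00014071) ≈ -77.03 dB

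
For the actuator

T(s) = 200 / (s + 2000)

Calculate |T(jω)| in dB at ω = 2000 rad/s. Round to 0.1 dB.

Substitute s = j2000:
Numerator: 200 = 200 + j0
Denominator: (j2000) + 2000 = 2000 + j2000
|N| = √(200² + 0²) ≈ 200, ∠N ≈ 0.00°
|D| = √(2000² + 2000²) ≈ 2828.4, ∠D ≈ 45.00°
|T| = 200 / 2828.4 ≈ 0.070711
Gain = 20 log₁₀(0.070711) ≈ -23.01 dB

-23.0 dB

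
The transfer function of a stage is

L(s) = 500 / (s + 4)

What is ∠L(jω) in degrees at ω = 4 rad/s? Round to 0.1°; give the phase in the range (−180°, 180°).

Substitute s = j4:
Numerator: 500 = 500 + j0
Denominator: (j4) + 4 = 4 + j4
|N| = √(500² + 0²) ≈ 500, ∠N ≈ 0.00°
|D| = √(4² + 4²) ≈ 5.6569, ∠D ≈ 45.00°
∠L = 0.00° − 45.00° = -45.00°

-45.0°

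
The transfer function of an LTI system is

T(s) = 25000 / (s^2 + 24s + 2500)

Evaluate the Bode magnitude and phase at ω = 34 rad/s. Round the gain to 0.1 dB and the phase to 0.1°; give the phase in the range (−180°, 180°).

At s = jω = j34:
quadratic: (j34)² + 24·j34 + 2500 = 1344 + j816 → |·| ≈ 1572.3, ∠ ≈ 31.26°
|T| = 25000 / 1572.3 ≈ 15.9
Gain = 20 log₁₀(15.9) ≈ 24.03 dB
∠T = 0.00° − 31.26° = -31.26°

24.0 dB, -31.3°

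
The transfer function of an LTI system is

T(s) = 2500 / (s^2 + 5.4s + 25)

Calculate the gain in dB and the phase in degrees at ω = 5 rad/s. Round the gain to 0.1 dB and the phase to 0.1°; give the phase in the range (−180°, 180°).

39.3 dB, -90.0°

At s = jω = j5:
quadratic: (j5)² + 5.4·j5 + 25 = 0 + j27 → |·| ≈ 27, ∠ ≈ 90.00°
|T| = 2500 / 27 ≈ 92.593
Gain = 20 log₁₀(92.593) ≈ 39.33 dB
∠T = 0.00° − 90.00° = -90.00°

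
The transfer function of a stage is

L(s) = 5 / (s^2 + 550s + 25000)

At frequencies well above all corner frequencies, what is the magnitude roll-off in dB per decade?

Each pole contributes −20 dB/decade at high frequency; each zero contributes +20 dB/decade.
Net: 0 zero(s) − 2 pole(s) → -40 dB/decade.

-40 dB/decade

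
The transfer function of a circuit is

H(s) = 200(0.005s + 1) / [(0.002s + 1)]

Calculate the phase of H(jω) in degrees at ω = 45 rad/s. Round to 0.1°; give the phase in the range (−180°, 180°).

At ω = 45 rad/s:
zero (1 + j45·0.005) = 1 + j0.225 → |·| ≈ 1.025, ∠ ≈ 12.68°
pole (1 + j45·0.002) = 1 + j0.09 → |·| ≈ 1.004, ∠ ≈ 5.14°
∠H = (12.68°) − (5.14°) = 7.54°

7.5°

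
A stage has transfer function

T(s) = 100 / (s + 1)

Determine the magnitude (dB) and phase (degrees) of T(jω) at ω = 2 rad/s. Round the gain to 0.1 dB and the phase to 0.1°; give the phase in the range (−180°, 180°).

Substitute s = j2:
Numerator: 100 = 100 + j0
Denominator: (j2) + 1 = 1 + j2
|N| = √(100² + 0²) ≈ 100, ∠N ≈ 0.00°
|D| = √(1² + 2²) ≈ 2.2361, ∠D ≈ 63.43°
|T| = 100 / 2.2361 ≈ 44.721
Gain = 20 log₁₀(44.721) ≈ 33.01 dB
∠T = 0.00° − 63.43° = -63.43°

33.0 dB, -63.4°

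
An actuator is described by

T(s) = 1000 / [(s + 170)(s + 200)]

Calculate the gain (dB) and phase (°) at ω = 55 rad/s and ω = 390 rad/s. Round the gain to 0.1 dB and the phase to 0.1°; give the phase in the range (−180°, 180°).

At s = jω = j55:
pole (s+170): 170 + j55 → |·| = √(170²+55²) = √31925 ≈ 178.68, ∠ = arctan(55/170) ≈ 17.93°
pole (s+200): 200 + j55 → |·| = √(200²+55²) = √43025 ≈ 207.42, ∠ = arctan(55/200) ≈ 15.38°
|T| = 1000 / 37062 ≈ 0.026982
Gain = 20 log₁₀(0.026982) ≈ -31.38 dB
∠T = 0.00° − 33.31° = -33.31°

At s = jω = j390:
pole (s+170): 170 + j390 → |·| = √(170²+390²) = √181000 ≈ 425.44, ∠ = arctan(390/170) ≈ 66.45°
pole (s+200): 200 + j390 → |·| = √(200²+390²) = √192100 ≈ 438.29, ∠ = arctan(390/200) ≈ 62.85°
|T| = 1000 / 1.8647e+05 ≈ 0.0053628
Gain = 20 log₁₀(0.0053628) ≈ -45.41 dB
∠T = 0.00° − 129.30° = -129.30°

ω = 55: -31.4 dB, -33.3°; ω = 390: -45.4 dB, -129.3°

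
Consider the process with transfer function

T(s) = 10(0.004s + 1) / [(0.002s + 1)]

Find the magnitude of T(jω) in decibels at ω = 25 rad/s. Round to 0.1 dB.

20.0 dB

At ω = 25 rad/s:
zero (1 + j25·0.004) = 1 + j0.1 → |·| ≈ 1.005, ∠ ≈ 5.71°
pole (1 + j25·0.002) = 1 + j0.05 → |·| ≈ 1.0012, ∠ ≈ 2.86°
|T| = 10 · 1.005 / (1.0012) ≈ 10.038
Gain = 20 log₁₀(10.038) ≈ 20.03 dB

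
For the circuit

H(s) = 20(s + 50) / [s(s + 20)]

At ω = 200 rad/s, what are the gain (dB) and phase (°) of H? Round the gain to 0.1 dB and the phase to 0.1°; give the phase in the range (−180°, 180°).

At s = jω = j200:
zero (s+50): 50 + j200 → |·| = √(50²+200²) = √42500 ≈ 206.16, ∠ = arctan(200/50) ≈ 75.96°
pole (s+20): 20 + j200 → |·| = √(20²+200²) = √40400 ≈ 201, ∠ = arctan(200/20) ≈ 84.29°
pole at origin: |s| = 200, ∠ = 90.00° (in denominator)
|H| = 20 · 206.16 / 40200 ≈ 0.10257
Gain = 20 log₁₀(0.10257) ≈ -19.78 dB
∠H = 75.96° − 174.29° = -98.33°

-19.8 dB, -98.3°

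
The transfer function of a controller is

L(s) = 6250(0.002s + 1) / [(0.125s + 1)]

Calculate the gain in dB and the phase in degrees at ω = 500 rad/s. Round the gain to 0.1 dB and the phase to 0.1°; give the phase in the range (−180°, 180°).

43.0 dB, -44.1°

At ω = 500 rad/s:
zero (1 + j500·0.002) = 1 + j1 → |·| ≈ 1.4142, ∠ ≈ 45.00°
pole (1 + j500·0.125) = 1 + j62.5 → |·| ≈ 62.508, ∠ ≈ 89.08°
|L| = 6250 · 1.4142 / (62.508) ≈ 141.4
Gain = 20 log₁₀(141.4) ≈ 43.01 dB
∠L = (45.00°) − (89.08°) = -44.08°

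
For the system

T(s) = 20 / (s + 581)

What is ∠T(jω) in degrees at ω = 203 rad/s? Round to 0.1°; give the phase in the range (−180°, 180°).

Substitute s = j203:
Numerator: 20 = 20 + j0
Denominator: (j203) + 581 = 581 + j203
|N| = √(20² + 0²) ≈ 20, ∠N ≈ 0.00°
|D| = √(581² + 203²) ≈ 615.44, ∠D ≈ 19.26°
∠T = 0.00° − 19.26° = -19.26°

-19.3°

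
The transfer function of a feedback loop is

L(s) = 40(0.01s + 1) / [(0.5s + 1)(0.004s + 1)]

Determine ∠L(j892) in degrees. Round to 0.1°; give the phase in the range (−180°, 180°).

-80.6°

At ω = 892 rad/s:
zero (1 + j892·0.01) = 1 + j8.92 → |·| ≈ 8.9759, ∠ ≈ 83.60°
pole (1 + j892·0.5) = 1 + j446 → |·| ≈ 446, ∠ ≈ 89.87°
pole (1 + j892·0.004) = 1 + j3.568 → |·| ≈ 3.7055, ∠ ≈ 74.34°
∠L = (83.60°) − (89.87° + 74.34°) = -80.61°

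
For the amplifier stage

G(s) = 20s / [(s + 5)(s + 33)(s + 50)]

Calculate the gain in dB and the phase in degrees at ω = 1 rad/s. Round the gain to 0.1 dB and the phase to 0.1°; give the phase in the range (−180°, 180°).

-52.5 dB, 75.8°

At s = jω = j1:
zero at origin: s = j1 → |·| = 1, ∠ = 90.00°
pole (s+5): 5 + j1 → |·| = √(5²+1²) = √26 ≈ 5.099, ∠ = arctan(1/5) ≈ 11.31°
pole (s+33): 33 + j1 → |·| = √(33²+1²) = √1090 ≈ 33.015, ∠ = arctan(1/33) ≈ 1.74°
pole (s+50): 50 + j1 → |·| = √(50²+1²) = √2501 ≈ 50.01, ∠ = arctan(1/50) ≈ 1.15°
|G| = 20 · 1 / 8418.9 ≈ 0.0023756
Gain = 20 log₁₀(0.0023756) ≈ -52.48 dB
∠G = 90.00° − 14.20° = 75.80°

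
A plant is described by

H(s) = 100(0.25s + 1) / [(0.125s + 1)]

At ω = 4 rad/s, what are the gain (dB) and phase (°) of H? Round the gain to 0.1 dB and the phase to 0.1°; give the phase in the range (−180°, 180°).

At ω = 4 rad/s:
zero (1 + j4·0.25) = 1 + j1 → |·| ≈ 1.4142, ∠ ≈ 45.00°
pole (1 + j4·0.125) = 1 + j0.5 → |·| ≈ 1.118, ∠ ≈ 26.57°
|H| = 100 · 1.4142 / (1.118) ≈ 126.49
Gain = 20 log₁₀(126.49) ≈ 42.04 dB
∠H = (45.00°) − (26.57°) = 18.43°

42.0 dB, 18.4°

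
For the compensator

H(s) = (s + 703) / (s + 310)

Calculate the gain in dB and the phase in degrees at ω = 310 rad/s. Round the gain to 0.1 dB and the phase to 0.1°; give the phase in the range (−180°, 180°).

4.9 dB, -21.2°

Substitute s = j310:
Numerator: (j310) + 703 = 703 + j310
Denominator: (j310) + 310 = 310 + j310
|N| = √(703² + 310²) ≈ 768.32, ∠N ≈ 23.80°
|D| = √(310² + 310²) ≈ 438.41, ∠D ≈ 45.00°
|H| = 768.32 / 438.41 ≈ 1.7525
Gain = 20 log₁₀(1.7525) ≈ 4.87 dB
∠H = 23.80° − 45.00° = -21.20°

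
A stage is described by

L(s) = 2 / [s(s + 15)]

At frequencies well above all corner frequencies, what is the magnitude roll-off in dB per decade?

-40 dB/decade

Each pole contributes −20 dB/decade at high frequency; each zero contributes +20 dB/decade.
Net: 0 zero(s) − 2 pole(s) → -40 dB/decade.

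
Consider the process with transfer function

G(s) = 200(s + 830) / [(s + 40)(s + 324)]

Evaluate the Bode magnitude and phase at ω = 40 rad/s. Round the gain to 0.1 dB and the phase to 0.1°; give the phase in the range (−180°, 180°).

19.1 dB, -49.3°

At s = jω = j40:
zero (s+830): 830 + j40 → |·| = √(830²+40²) = √690500 ≈ 830.96, ∠ = arctan(40/830) ≈ 2.76°
pole (s+40): 40 + j40 → |·| = √(40²+40²) = √3200 ≈ 56.569, ∠ = arctan(40/40) ≈ 45.00°
pole (s+324): 324 + j40 → |·| = √(324²+40²) = √106576 ≈ 326.46, ∠ = arctan(40/324) ≈ 7.04°
|G| = 200 · 830.96 / 18468 ≈ 8.9989
Gain = 20 log₁₀(8.9989) ≈ 19.08 dB
∠G = 2.76° − 52.04° = -49.28°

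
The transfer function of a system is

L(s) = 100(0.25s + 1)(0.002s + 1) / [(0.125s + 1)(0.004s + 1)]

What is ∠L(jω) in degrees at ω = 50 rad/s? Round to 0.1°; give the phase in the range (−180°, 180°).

-1.1°

At ω = 50 rad/s:
zero (1 + j50·0.25) = 1 + j12.5 → |·| ≈ 12.54, ∠ ≈ 85.43°
zero (1 + j50·0.002) = 1 + j0.1 → |·| ≈ 1.005, ∠ ≈ 5.71°
pole (1 + j50·0.125) = 1 + j6.25 → |·| ≈ 6.3295, ∠ ≈ 80.91°
pole (1 + j50·0.004) = 1 + j0.2 → |·| ≈ 1.0198, ∠ ≈ 11.31°
∠L = (85.43° + 5.71°) − (80.91° + 11.31°) = -1.08°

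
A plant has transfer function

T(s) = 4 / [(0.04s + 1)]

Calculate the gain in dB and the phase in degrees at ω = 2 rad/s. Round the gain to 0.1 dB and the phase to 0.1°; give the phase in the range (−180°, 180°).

At ω = 2 rad/s:
pole (1 + j2·0.04) = 1 + j0.08 → |·| ≈ 1.0032, ∠ ≈ 4.57°
|T| = 4 · 1 / (1.0032) ≈ 3.9872
Gain = 20 log₁₀(3.9872) ≈ 12.01 dB
∠T = (0°) − (4.57°) = -4.57°

12.0 dB, -4.6°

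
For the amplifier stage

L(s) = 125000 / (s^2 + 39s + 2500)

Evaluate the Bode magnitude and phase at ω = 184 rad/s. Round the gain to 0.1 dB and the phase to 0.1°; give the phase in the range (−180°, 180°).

At s = jω = j184:
quadratic: (j184)² + 39·j184 + 2500 = -31356 + j7176 → |·| ≈ 32167, ∠ ≈ 167.11°
|L| = 125000 / 32167 ≈ 3.886
Gain = 20 log₁₀(3.886) ≈ 11.79 dB
∠L = 0.00° − 167.11° = -167.11°

11.8 dB, -167.1°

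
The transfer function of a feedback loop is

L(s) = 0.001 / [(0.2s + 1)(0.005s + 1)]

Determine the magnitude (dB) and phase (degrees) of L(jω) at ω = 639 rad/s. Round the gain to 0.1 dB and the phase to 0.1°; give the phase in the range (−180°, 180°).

-112.6 dB, -162.2°

At ω = 639 rad/s:
pole (1 + j639·0.2) = 1 + j127.8 → |·| ≈ 127.8, ∠ ≈ 89.55°
pole (1 + j639·0.005) = 1 + j3.195 → |·| ≈ 3.3478, ∠ ≈ 72.62°
|L| = 0.001 · 1 / (127.8 · 3.3478) ≈ 2.3373e-06
Gain = 20 log₁₀(2.3373e-06) ≈ -112.63 dB
∠L = (0°) − (89.55° + 72.62°) = -162.17°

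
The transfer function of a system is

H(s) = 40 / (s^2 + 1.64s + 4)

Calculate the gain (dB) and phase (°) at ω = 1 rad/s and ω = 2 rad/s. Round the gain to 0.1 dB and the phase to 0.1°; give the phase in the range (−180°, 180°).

At s = jω = j1:
quadratic: (j1)² + 1.64·j1 + 4 = 3 + j1.64 → |·| ≈ 3.419, ∠ ≈ 28.66°
|H| = 40 / 3.419 ≈ 11.699
Gain = 20 log₁₀(11.699) ≈ 21.36 dB
∠H = 0.00° − 28.66° = -28.66°

At s = jω = j2:
quadratic: (j2)² + 1.64·j2 + 4 = 0 + j3.28 → |·| ≈ 3.28, ∠ ≈ 90.00°
|H| = 40 / 3.28 ≈ 12.195
Gain = 20 log₁₀(12.195) ≈ 21.72 dB
∠H = 0.00° − 90.00° = -90.00°

ω = 1: 21.4 dB, -28.7°; ω = 2: 21.7 dB, -90.0°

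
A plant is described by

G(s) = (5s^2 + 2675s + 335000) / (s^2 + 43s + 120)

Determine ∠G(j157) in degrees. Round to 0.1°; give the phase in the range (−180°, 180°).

Substitute s = j157:
Numerator: 5(j157)^2 + 2675(j157) + 335000 = 211755 + j419975
Denominator: (j157)^2 + 43(j157) + 120 = -24529 + j6751
|N| = √(211755² + 419975²) ≈ 4.7034e+05, ∠N ≈ 63.24°
|D| = √(24529² + 6751²) ≈ 25441, ∠D ≈ 164.61°
∠G = 63.24° − 164.61° = -101.37°

-101.4°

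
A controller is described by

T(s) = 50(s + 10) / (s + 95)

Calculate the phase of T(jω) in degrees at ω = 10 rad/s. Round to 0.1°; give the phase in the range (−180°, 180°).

39.0°

At s = jω = j10:
zero (s+10): 10 + j10 → |·| = √(10²+10²) = √200 ≈ 14.142, ∠ = arctan(10/10) ≈ 45.00°
pole (s+95): 95 + j10 → |·| = √(95²+10²) = √9125 ≈ 95.525, ∠ = arctan(10/95) ≈ 6.01°
∠T = 45.00° − 6.01° = 38.99°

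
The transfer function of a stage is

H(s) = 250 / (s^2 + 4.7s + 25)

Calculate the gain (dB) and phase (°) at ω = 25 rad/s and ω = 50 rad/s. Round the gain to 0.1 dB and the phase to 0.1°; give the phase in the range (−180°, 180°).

At s = jω = j25:
quadratic: (j25)² + 4.7·j25 + 25 = -600 + j117.5 → |·| ≈ 611.4, ∠ ≈ 168.92°
|H| = 250 / 611.4 ≈ 0.4089
Gain = 20 log₁₀(0.4089) ≈ -7.77 dB
∠H = 0.00° − 168.92° = -168.92°

At s = jω = j50:
quadratic: (j50)² + 4.7·j50 + 25 = -2475 + j235 → |·| ≈ 2486.1, ∠ ≈ 174.58°
|H| = 250 / 2486.1 ≈ 0.10056
Gain = 20 log₁₀(0.10056) ≈ -19.95 dB
∠H = 0.00° − 174.58° = -174.58°

ω = 25: -7.8 dB, -168.9°; ω = 50: -20.0 dB, -174.6°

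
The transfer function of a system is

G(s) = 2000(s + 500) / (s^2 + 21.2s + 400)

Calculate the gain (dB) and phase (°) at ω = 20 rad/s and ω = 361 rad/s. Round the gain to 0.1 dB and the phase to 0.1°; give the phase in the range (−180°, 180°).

ω = 20: 67.5 dB, -87.7°; ω = 361: 19.5 dB, -140.8°

At s = jω = j20:
zero (s+500): 500 + j20 → |·| = √(500²+20²) = √250400 ≈ 500.4, ∠ = arctan(20/500) ≈ 2.29°
quadratic: (j20)² + 21.2·j20 + 400 = 0 + j424 → |·| ≈ 424, ∠ ≈ 90.00°
|G| = 2000 · 500.4 / 424 ≈ 2360.4
Gain = 20 log₁₀(2360.4) ≈ 67.46 dB
∠G = 2.29° − 90.00° = -87.71°

At s = jω = j361:
zero (s+500): 500 + j361 → |·| = √(500²+361²) = √380321 ≈ 616.7, ∠ = arctan(361/500) ≈ 35.83°
quadratic: (j361)² + 21.2·j361 + 400 = -129921 + j7653.2 → |·| ≈ 1.3015e+05, ∠ ≈ 176.63°
|G| = 2000 · 616.7 / 1.3015e+05 ≈ 9.4768
Gain = 20 log₁₀(9.4768) ≈ 19.53 dB
∠G = 35.83° − 176.63° = -140.80°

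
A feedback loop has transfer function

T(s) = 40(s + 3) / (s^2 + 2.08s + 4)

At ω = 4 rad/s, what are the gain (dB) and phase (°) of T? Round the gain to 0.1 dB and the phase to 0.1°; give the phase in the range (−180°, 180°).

At s = jω = j4:
zero (s+3): 3 + j4 → |·| = √(3²+4²) = √25 ≈ 5, ∠ = arctan(4/3) ≈ 53.13°
quadratic: (j4)² + 2.08·j4 + 4 = -12 + j8.32 → |·| ≈ 14.602, ∠ ≈ 145.27°
|T| = 40 · 5 / 14.602 ≈ 13.697
Gain = 20 log₁₀(13.697) ≈ 22.73 dB
∠T = 53.13° − 145.27° = -92.14°

22.7 dB, -92.1°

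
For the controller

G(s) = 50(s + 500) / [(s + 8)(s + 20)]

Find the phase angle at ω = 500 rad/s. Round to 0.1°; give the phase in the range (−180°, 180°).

At s = jω = j500:
zero (s+500): 500 + j500 → |·| = √(500²+500²) = √500000 ≈ 707.11, ∠ = arctan(500/500) ≈ 45.00°
pole (s+8): 8 + j500 → |·| = √(8²+500²) = √250064 ≈ 500.06, ∠ = arctan(500/8) ≈ 89.08°
pole (s+20): 20 + j500 → |·| = √(20²+500²) = √250400 ≈ 500.4, ∠ = arctan(500/20) ≈ 87.71°
∠G = 45.00° − 176.79° = -131.79°

-131.8°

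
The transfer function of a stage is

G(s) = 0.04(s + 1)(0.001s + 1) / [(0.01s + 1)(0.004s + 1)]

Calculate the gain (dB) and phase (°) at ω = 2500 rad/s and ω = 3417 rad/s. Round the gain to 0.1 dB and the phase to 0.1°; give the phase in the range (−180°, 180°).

ω = 2500: 0.6 dB, -13.8°; ω = 3417: 0.3 dB, -10.5°

At ω = 2500 rad/s:
zero (1 + j2500·1) = 1 + j2500 → |·| ≈ 2500, ∠ ≈ 89.98°
zero (1 + j2500·0.001) = 1 + j2.5 → |·| ≈ 2.6926, ∠ ≈ 68.20°
pole (1 + j2500·0.01) = 1 + j25 → |·| ≈ 25.02, ∠ ≈ 87.71°
pole (1 + j2500·0.004) = 1 + j10 → |·| ≈ 10.05, ∠ ≈ 84.29°
|G| = 0.04 · 2500 · 2.6926 / (25.02 · 10.05) ≈ 1.0708
Gain = 20 log₁₀(1.0708) ≈ 0.59 dB
∠G = (89.98° + 68.20°) − (87.71° + 84.29°) = -13.82°

At ω = 3417 rad/s:
zero (1 + j3417·1) = 1 + j3417 → |·| ≈ 3417, ∠ ≈ 89.98°
zero (1 + j3417·0.001) = 1 + j3.417 → |·| ≈ 3.5603, ∠ ≈ 73.69°
pole (1 + j3417·0.01) = 1 + j34.17 → |·| ≈ 34.185, ∠ ≈ 88.32°
pole (1 + j3417·0.004) = 1 + j13.668 → |·| ≈ 13.705, ∠ ≈ 85.82°
|G| = 0.04 · 3417 · 3.5603 / (34.185 · 13.705) ≈ 1.0387
Gain = 20 log₁₀(1.0387) ≈ 0.33 dB
∠G = (89.98° + 73.69°) − (88.32° + 85.82°) = -10.47°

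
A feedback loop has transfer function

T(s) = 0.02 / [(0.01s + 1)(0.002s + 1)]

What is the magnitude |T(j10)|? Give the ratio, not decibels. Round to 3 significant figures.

0.0199

At ω = 10 rad/s:
pole (1 + j10·0.01) = 1 + j0.1 → |·| ≈ 1.005, ∠ ≈ 5.71°
pole (1 + j10·0.002) = 1 + j0.02 → |·| ≈ 1.0002, ∠ ≈ 1.15°
|T| = 0.02 · 1 / (1.005 · 1.0002) ≈ 0.019897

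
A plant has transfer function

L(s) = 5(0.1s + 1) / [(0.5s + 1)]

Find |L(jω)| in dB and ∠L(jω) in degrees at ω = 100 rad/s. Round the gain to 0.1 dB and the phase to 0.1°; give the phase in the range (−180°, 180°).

0.0 dB, -4.6°

At ω = 100 rad/s:
zero (1 + j100·0.1) = 1 + j10 → |·| ≈ 10.05, ∠ ≈ 84.29°
pole (1 + j100·0.5) = 1 + j50 → |·| ≈ 50.01, ∠ ≈ 88.85°
|L| = 5 · 10.05 / (50.01) ≈ 1.0048
Gain = 20 log₁₀(1.0048) ≈ 0.04 dB
∠L = (84.29°) − (88.85°) = -4.56°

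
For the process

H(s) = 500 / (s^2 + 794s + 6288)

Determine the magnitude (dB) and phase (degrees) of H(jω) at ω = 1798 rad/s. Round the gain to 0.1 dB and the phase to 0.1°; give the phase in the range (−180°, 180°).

Substitute s = j1798:
Numerator: 500 = 500 + j0
Denominator: (j1798)^2 + 794(j1798) + 6288 = -3226516 + j1427612
|N| = √(500² + 0²) ≈ 500, ∠N ≈ 0.00°
|D| = √(3226516² + 1427612²) ≈ 3.5282e+06, ∠D ≈ 156.13°
|H| = 500 / 3.5282e+06 ≈ 0.00014172
Gain = 20 log₁₀(0.00014172) ≈ -76.97 dB
∠H = 0.00° − 156.13° = -156.13°

-77.0 dB, -156.1°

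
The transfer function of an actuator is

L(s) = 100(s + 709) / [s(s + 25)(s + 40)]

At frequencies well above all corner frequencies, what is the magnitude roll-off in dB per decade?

-40 dB/decade

Each pole contributes −20 dB/decade at high frequency; each zero contributes +20 dB/decade.
Net: 1 zero(s) − 3 pole(s) → -40 dB/decade.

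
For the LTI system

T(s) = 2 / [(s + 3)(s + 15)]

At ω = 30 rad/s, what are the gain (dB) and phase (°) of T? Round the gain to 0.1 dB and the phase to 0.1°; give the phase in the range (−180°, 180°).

At s = jω = j30:
pole (s+3): 3 + j30 → |·| = √(3²+30²) = √909 ≈ 30.15, ∠ = arctan(30/3) ≈ 84.29°
pole (s+15): 15 + j30 → |·| = √(15²+30²) = √1125 ≈ 33.541, ∠ = arctan(30/15) ≈ 63.43°
|T| = 2 / 1011.3 ≈ 0.0019777
Gain = 20 log₁₀(0.0019777) ≈ -54.08 dB
∠T = 0.00° − 147.72° = -147.72°

-54.1 dB, -147.7°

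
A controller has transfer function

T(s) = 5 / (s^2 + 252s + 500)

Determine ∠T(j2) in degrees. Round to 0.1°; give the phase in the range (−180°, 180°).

Substitute s = j2:
Numerator: 5 = 5 + j0
Denominator: (j2)^2 + 252(j2) + 500 = 496 + j504
|N| = √(5² + 0²) ≈ 5, ∠N ≈ 0.00°
|D| = √(496² + 504²) ≈ 707.13, ∠D ≈ 45.46°
∠T = 0.00° − 45.46° = -45.46°

-45.5°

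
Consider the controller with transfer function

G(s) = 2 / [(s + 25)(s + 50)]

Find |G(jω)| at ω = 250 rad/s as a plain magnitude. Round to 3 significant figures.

At s = jω = j250:
pole (s+25): 25 + j250 → |·| = √(25²+250²) = √63125 ≈ 251.25, ∠ = arctan(250/25) ≈ 84.29°
pole (s+50): 50 + j250 → |·| = √(50²+250²) = √65000 ≈ 254.95, ∠ = arctan(250/50) ≈ 78.69°
|G| = 2 / 64056 ≈ 3.1223e-05

3.12e-05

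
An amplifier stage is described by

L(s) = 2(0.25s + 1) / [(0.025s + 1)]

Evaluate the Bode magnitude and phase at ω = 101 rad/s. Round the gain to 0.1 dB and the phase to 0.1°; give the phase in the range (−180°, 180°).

25.4 dB, 19.3°

At ω = 101 rad/s:
zero (1 + j101·0.25) = 1 + j25.25 → |·| ≈ 25.27, ∠ ≈ 87.73°
pole (1 + j101·0.025) = 1 + j2.525 → |·| ≈ 2.7158, ∠ ≈ 68.39°
|L| = 2 · 25.27 / (2.7158) ≈ 18.61
Gain = 20 log₁₀(18.61) ≈ 25.39 dB
∠L = (87.73°) − (68.39°) = 19.34°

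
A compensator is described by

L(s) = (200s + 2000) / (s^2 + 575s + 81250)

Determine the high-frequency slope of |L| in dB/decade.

Each pole contributes −20 dB/decade at high frequency; each zero contributes +20 dB/decade.
Net: 1 zero(s) − 2 pole(s) → -20 dB/decade.

-20 dB/decade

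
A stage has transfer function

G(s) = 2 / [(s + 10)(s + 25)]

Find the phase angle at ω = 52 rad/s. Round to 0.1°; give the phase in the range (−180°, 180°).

-143.4°

At s = jω = j52:
pole (s+10): 10 + j52 → |·| = √(10²+52²) = √2804 ≈ 52.953, ∠ = arctan(52/10) ≈ 79.11°
pole (s+25): 25 + j52 → |·| = √(25²+52²) = √3329 ≈ 57.697, ∠ = arctan(52/25) ≈ 64.32°
∠G = 0.00° − 143.43° = -143.43°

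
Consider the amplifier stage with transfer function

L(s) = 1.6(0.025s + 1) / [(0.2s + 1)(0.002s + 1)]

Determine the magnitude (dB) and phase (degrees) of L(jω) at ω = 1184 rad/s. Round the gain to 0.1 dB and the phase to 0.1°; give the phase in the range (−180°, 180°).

-22.2 dB, -68.8°

At ω = 1184 rad/s:
zero (1 + j1184·0.025) = 1 + j29.6 → |·| ≈ 29.617, ∠ ≈ 88.07°
pole (1 + j1184·0.2) = 1 + j236.8 → |·| ≈ 236.8, ∠ ≈ 89.76°
pole (1 + j1184·0.002) = 1 + j2.368 → |·| ≈ 2.5705, ∠ ≈ 67.11°
|L| = 1.6 · 29.617 / (236.8 · 2.5705) ≈ 0.077851
Gain = 20 log₁₀(0.077851) ≈ -22.17 dB
∠L = (88.07°) − (89.76° + 67.11°) = -68.80°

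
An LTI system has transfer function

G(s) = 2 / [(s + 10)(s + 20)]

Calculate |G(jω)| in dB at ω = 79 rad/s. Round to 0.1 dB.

At s = jω = j79:
pole (s+10): 10 + j79 → |·| = √(10²+79²) = √6341 ≈ 79.63, ∠ = arctan(79/10) ≈ 82.79°
pole (s+20): 20 + j79 → |·| = √(20²+79²) = √6641 ≈ 81.492, ∠ = arctan(79/20) ≈ 75.79°
|G| = 2 / 6489.2 ≈ 0.0003082
Gain = 20 log₁₀(0.0003082) ≈ -70.22 dB

-70.2 dB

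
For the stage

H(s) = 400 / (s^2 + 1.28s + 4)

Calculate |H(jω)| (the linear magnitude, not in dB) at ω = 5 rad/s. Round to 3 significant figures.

At s = jω = j5:
quadratic: (j5)² + 1.28·j5 + 4 = -21 + j6.4 → |·| ≈ 21.954, ∠ ≈ 163.05°
|H| = 400 / 21.954 ≈ 18.22

18.2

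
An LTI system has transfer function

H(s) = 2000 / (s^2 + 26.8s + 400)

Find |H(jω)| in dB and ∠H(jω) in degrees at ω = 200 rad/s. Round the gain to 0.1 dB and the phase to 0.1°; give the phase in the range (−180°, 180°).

-26.0 dB, -172.3°

At s = jω = j200:
quadratic: (j200)² + 26.8·j200 + 400 = -39600 + j5360 → |·| ≈ 39961, ∠ ≈ 172.29°
|H| = 2000 / 39961 ≈ 0.050049
Gain = 20 log₁₀(0.050049) ≈ -26.01 dB
∠H = 0.00° − 172.29° = -172.29°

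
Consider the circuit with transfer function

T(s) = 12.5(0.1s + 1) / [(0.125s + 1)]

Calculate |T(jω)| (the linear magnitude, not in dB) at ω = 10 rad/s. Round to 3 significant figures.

11.0

At ω = 10 rad/s:
zero (1 + j10·0.1) = 1 + j1 → |·| ≈ 1.4142, ∠ ≈ 45.00°
pole (1 + j10·0.125) = 1 + j1.25 → |·| ≈ 1.6008, ∠ ≈ 51.34°
|T| = 12.5 · 1.4142 / (1.6008) ≈ 11.043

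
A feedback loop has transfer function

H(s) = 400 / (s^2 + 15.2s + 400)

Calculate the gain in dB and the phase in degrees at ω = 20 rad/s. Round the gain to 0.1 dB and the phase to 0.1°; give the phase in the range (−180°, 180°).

2.4 dB, -90.0°

At s = jω = j20:
quadratic: (j20)² + 15.2·j20 + 400 = 0 + j304 → |·| ≈ 304, ∠ ≈ 90.00°
|H| = 400 / 304 ≈ 1.3158
Gain = 20 log₁₀(1.3158) ≈ 2.38 dB
∠H = 0.00° − 90.00° = -90.00°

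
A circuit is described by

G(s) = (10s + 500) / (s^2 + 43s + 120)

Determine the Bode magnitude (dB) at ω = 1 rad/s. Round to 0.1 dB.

11.9 dB

Substitute s = j1:
Numerator: 10(j1) + 500 = 500 + j10
Denominator: (j1)^2 + 43(j1) + 120 = 119 + j43
|N| = √(500² + 10²) ≈ 500.1, ∠N ≈ 1.15°
|D| = √(119² + 43²) ≈ 126.53, ∠D ≈ 19.87°
|G| = 500.1 / 126.53 ≈ 3.9524
Gain = 20 log₁₀(3.9524) ≈ 11.94 dB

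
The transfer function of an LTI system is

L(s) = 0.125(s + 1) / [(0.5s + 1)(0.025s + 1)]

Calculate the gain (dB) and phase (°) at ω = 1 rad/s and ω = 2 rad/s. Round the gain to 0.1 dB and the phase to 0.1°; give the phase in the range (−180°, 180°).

At ω = 1 rad/s:
zero (1 + j1·1) = 1 + j1 → |·| ≈ 1.4142, ∠ ≈ 45.00°
pole (1 + j1·0.5) = 1 + j0.5 → |·| ≈ 1.118, ∠ ≈ 26.57°
pole (1 + j1·0.025) = 1 + j0.025 → |·| ≈ 1.0003, ∠ ≈ 1.43°
|L| = 0.125 · 1.4142 / (1.118 · 1.0003) ≈ 0.15807
Gain = 20 log₁₀(0.15807) ≈ -16.02 dB
∠L = (45.00°) − (26.57° + 1.43°) = 17.00°

At ω = 2 rad/s:
zero (1 + j2·1) = 1 + j2 → |·| ≈ 2.2361, ∠ ≈ 63.43°
pole (1 + j2·0.5) = 1 + j1 → |·| ≈ 1.4142, ∠ ≈ 45.00°
pole (1 + j2·0.025) = 1 + j0.05 → |·| ≈ 1.0012, ∠ ≈ 2.86°
|L| = 0.125 · 2.2361 / (1.4142 · 1.0012) ≈ 0.19741
Gain = 20 log₁₀(0.19741) ≈ -14.09 dB
∠L = (63.43°) − (45.00° + 2.86°) = 15.57°

ω = 1: -16.0 dB, 17.0°; ω = 2: -14.1 dB, 15.6°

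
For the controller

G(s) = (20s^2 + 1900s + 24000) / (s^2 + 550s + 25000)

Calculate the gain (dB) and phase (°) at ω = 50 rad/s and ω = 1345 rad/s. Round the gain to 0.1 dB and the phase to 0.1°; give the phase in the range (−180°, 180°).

ω = 50: 8.9 dB, 54.6°; ω = 1345: 25.5 dB, 18.5°

Substitute s = j50:
Numerator: 20(j50)^2 + 1900(j50) + 24000 = -26000 + j95000
Denominator: (j50)^2 + 550(j50) + 25000 = 22500 + j27500
|N| = √(26000² + 95000²) ≈ 98494, ∠N ≈ 105.31°
|D| = √(22500² + 27500²) ≈ 35532, ∠D ≈ 50.71°
|G| = 98494 / 35532 ≈ 2.772
Gain = 20 log₁₀(2.772) ≈ 8.86 dB
∠G = 105.31° − 50.71° = 54.60°

Substitute s = j1345:
Numerator: 20(j1345)^2 + 1900(j1345) + 24000 = -36156500 + j2555500
Denominator: (j1345)^2 + 550(j1345) + 25000 = -1784025 + j739750
|N| = √(36156500² + 2555500²) ≈ 3.6247e+07, ∠N ≈ 175.96°
|D| = √(1784025² + 739750²) ≈ 1.9313e+06, ∠D ≈ 157.48°
|G| = 3.6247e+07 / 1.9313e+06 ≈ 18.768
Gain = 20 log₁₀(18.768) ≈ 25.47 dB
∠G = 175.96° − 157.48° = 18.48°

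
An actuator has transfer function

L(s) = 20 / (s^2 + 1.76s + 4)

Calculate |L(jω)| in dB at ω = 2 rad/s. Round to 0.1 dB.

At s = jω = j2:
quadratic: (j2)² + 1.76·j2 + 4 = 0 + j3.52 → |·| ≈ 3.52, ∠ ≈ 90.00°
|L| = 20 / 3.52 ≈ 5.6818
Gain = 20 log₁₀(5.6818) ≈ 15.09 dB

15.1 dB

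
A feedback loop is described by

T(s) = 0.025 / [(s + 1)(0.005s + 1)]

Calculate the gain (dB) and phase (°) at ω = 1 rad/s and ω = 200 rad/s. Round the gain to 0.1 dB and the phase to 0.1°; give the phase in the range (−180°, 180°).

ω = 1: -35.1 dB, -45.3°; ω = 200: -81.1 dB, -134.7°

At ω = 1 rad/s:
pole (1 + j1·1) = 1 + j1 → |·| ≈ 1.4142, ∠ ≈ 45.00°
pole (1 + j1·0.005) = 1 + j0.005 → |·| ≈ 1, ∠ ≈ 0.29°
|T| = 0.025 · 1 / (1.4142 · 1) ≈ 0.017678
Gain = 20 log₁₀(0.017678) ≈ -35.05 dB
∠T = (0°) − (45.00° + 0.29°) = -45.29°

At ω = 200 rad/s:
pole (1 + j200·1) = 1 + j200 → |·| ≈ 200, ∠ ≈ 89.71°
pole (1 + j200·0.005) = 1 + j1 → |·| ≈ 1.4142, ∠ ≈ 45.00°
|T| = 0.025 · 1 / (200 · 1.4142) ≈ 8.8389e-05
Gain = 20 log₁₀(8.8389e-05) ≈ -81.07 dB
∠T = (0°) − (89.71° + 45.00°) = -134.71°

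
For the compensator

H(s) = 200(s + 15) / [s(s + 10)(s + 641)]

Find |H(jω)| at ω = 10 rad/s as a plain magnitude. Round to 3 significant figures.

At s = jω = j10:
zero (s+15): 15 + j10 → |·| = √(15²+10²) = √325 ≈ 18.028, ∠ = arctan(10/15) ≈ 33.69°
pole (s+10): 10 + j10 → |·| = √(10²+10²) = √200 ≈ 14.142, ∠ = arctan(10/10) ≈ 45.00°
pole (s+641): 641 + j10 → |·| = √(641²+10²) = √410981 ≈ 641.08, ∠ = arctan(10/641) ≈ 0.89°
pole at origin: |s| = 10, ∠ = 90.00° (in denominator)
|H| = 200 · 18.028 / 90662 ≈ 0.03977

0.0398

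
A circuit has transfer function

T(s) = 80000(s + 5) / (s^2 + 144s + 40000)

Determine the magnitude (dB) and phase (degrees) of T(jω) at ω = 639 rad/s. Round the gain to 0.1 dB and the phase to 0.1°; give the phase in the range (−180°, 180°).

At s = jω = j639:
zero (s+5): 5 + j639 → |·| = √(5²+639²) = √408346 ≈ 639.02, ∠ = arctan(639/5) ≈ 89.55°
quadratic: (j639)² + 144·j639 + 40000 = -368321 + j92016 → |·| ≈ 3.7964e+05, ∠ ≈ 165.97°
|T| = 80000 · 639.02 / 3.7964e+05 ≈ 134.66
Gain = 20 log₁₀(134.66) ≈ 42.58 dB
∠T = 89.55° − 165.97° = -76.42°

42.6 dB, -76.4°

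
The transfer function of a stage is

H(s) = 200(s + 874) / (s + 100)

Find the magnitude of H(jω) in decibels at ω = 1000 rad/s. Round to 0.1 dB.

48.4 dB

At s = jω = j1000:
zero (s+874): 874 + j1000 → |·| = √(874²+1000²) = √1763876 ≈ 1328.1, ∠ = arctan(1000/874) ≈ 48.85°
pole (s+100): 100 + j1000 → |·| = √(100²+1000²) = √1010000 ≈ 1005, ∠ = arctan(1000/100) ≈ 84.29°
|H| = 200 · 1328.1 / 1005 ≈ 264.3
Gain = 20 log₁₀(264.3) ≈ 48.44 dB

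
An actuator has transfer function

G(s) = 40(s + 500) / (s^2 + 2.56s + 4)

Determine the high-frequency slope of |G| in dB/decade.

-20 dB/decade

Each pole contributes −20 dB/decade at high frequency; each zero contributes +20 dB/decade.
Net: 1 zero(s) − 2 pole(s) → -20 dB/decade.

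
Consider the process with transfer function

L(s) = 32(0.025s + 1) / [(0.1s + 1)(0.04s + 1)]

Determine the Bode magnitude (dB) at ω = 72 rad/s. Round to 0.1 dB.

9.5 dB

At ω = 72 rad/s:
zero (1 + j72·0.025) = 1 + j1.8 → |·| ≈ 2.0591, ∠ ≈ 60.95°
pole (1 + j72·0.1) = 1 + j7.2 → |·| ≈ 7.2691, ∠ ≈ 82.09°
pole (1 + j72·0.04) = 1 + j2.88 → |·| ≈ 3.0487, ∠ ≈ 70.85°
|L| = 32 · 2.0591 / (7.2691 · 3.0487) ≈ 2.9733
Gain = 20 log₁₀(2.9733) ≈ 9.46 dB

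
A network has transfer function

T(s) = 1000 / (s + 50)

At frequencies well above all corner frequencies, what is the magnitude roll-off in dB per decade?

Each pole contributes −20 dB/decade at high frequency; each zero contributes +20 dB/decade.
Net: 0 zero(s) − 1 pole(s) → -20 dB/decade.

-20 dB/decade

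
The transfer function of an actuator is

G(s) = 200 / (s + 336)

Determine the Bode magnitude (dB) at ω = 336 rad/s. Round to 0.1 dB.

At s = jω = j336:
pole (s+336): 336 + j336 → |·| = √(336²+336²) = √225792 ≈ 475.18, ∠ = arctan(336/336) ≈ 45.00°
|G| = 200 / 475.18 ≈ 0.42089
Gain = 20 log₁₀(0.42089) ≈ -7.52 dB

-7.5 dB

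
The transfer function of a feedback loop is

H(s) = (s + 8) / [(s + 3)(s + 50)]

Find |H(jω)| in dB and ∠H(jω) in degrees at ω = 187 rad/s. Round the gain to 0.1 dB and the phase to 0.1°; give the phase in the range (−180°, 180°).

At s = jω = j187:
zero (s+8): 8 + j187 → |·| = √(8²+187²) = √35033 ≈ 187.17, ∠ = arctan(187/8) ≈ 87.55°
pole (s+3): 3 + j187 → |·| = √(3²+187²) = √34978 ≈ 187.02, ∠ = arctan(187/3) ≈ 89.08°
pole (s+50): 50 + j187 → |·| = √(50²+187²) = √37469 ≈ 193.57, ∠ = arctan(187/50) ≈ 75.03°
|H| = 1 · 187.17 / 36201 ≈ 0.0051703
Gain = 20 log₁₀(0.0051703) ≈ -45.73 dB
∠H = 87.55° − 164.11° = -76.56°

-45.7 dB, -76.6°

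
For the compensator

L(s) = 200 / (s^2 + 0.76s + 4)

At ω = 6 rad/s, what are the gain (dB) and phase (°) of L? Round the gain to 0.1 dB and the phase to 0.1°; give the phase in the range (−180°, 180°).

15.8 dB, -171.9°

At s = jω = j6:
quadratic: (j6)² + 0.76·j6 + 4 = -32 + j4.56 → |·| ≈ 32.323, ∠ ≈ 171.89°
|L| = 200 / 32.323 ≈ 6.1875
Gain = 20 log₁₀(6.1875) ≈ 15.83 dB
∠L = 0.00° − 171.89° = -171.89°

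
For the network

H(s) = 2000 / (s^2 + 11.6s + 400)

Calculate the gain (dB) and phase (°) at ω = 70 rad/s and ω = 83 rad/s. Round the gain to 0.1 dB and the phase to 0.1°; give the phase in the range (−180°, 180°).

At s = jω = j70:
quadratic: (j70)² + 11.6·j70 + 400 = -4500 + j812 → |·| ≈ 4572.7, ∠ ≈ 169.77°
|H| = 2000 / 4572.7 ≈ 0.43738
Gain = 20 log₁₀(0.43738) ≈ -7.18 dB
∠H = 0.00° − 169.77° = -169.77°

At s = jω = j83:
quadratic: (j83)² + 11.6·j83 + 400 = -6489 + j962.8 → |·| ≈ 6560, ∠ ≈ 171.56°
|H| = 2000 / 6560 ≈ 0.30488
Gain = 20 log₁₀(0.30488) ≈ -10.32 dB
∠H = 0.00° − 171.56° = -171.56°

ω = 70: -7.2 dB, -169.8°; ω = 83: -10.3 dB, -171.6°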